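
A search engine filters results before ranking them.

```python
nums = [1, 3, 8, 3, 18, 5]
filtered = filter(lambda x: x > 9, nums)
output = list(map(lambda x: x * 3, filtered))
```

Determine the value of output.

Step 1: Filter nums for elements > 9:
  1: removed
  3: removed
  8: removed
  3: removed
  18: kept
  5: removed
Step 2: Map x * 3 on filtered [18]:
  18 -> 54
Therefore output = [54].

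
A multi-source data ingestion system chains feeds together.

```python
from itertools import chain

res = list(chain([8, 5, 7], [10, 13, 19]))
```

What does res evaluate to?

Step 1: chain() concatenates iterables: [8, 5, 7] + [10, 13, 19].
Therefore res = [8, 5, 7, 10, 13, 19].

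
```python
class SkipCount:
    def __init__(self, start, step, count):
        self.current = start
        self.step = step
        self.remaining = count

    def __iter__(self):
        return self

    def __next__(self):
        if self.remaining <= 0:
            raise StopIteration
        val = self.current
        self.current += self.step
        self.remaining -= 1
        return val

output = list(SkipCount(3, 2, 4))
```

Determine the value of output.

Step 1: SkipCount starts at 3, increments by 2, for 4 steps:
  Yield 3, then current += 2
  Yield 5, then current += 2
  Yield 7, then current += 2
  Yield 9, then current += 2
Therefore output = [3, 5, 7, 9].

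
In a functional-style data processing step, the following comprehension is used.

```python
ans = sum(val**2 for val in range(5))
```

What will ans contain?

Step 1: Compute val**2 for each val in range(5):
  val=0: 0**2 = 0
  val=1: 1**2 = 1
  val=2: 2**2 = 4
  val=3: 3**2 = 9
  val=4: 4**2 = 16
Step 2: sum = 0 + 1 + 4 + 9 + 16 = 30.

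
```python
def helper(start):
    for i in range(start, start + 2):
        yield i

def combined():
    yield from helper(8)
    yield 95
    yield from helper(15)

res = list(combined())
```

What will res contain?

Step 1: combined() delegates to helper(8):
  yield 8
  yield 9
Step 2: yield 95
Step 3: Delegates to helper(15):
  yield 15
  yield 16
Therefore res = [8, 9, 95, 15, 16].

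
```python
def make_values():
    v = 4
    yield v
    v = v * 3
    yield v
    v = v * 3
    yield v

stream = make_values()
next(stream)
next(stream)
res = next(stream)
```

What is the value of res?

Step 1: Trace through generator execution:
  Yield 1: v starts at 4, yield 4
  Yield 2: v = 4 * 3 = 12, yield 12
  Yield 3: v = 12 * 3 = 36, yield 36
Step 2: First next() gets 4, second next() gets the second value, third next() yields 36.
Therefore res = 36.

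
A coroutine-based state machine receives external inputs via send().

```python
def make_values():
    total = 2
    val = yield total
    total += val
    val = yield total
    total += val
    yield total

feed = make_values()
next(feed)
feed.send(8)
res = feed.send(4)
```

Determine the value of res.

Step 1: next() -> yield total=2.
Step 2: send(8) -> val=8, total = 2+8 = 10, yield 10.
Step 3: send(4) -> val=4, total = 10+4 = 14, yield 14.
Therefore res = 14.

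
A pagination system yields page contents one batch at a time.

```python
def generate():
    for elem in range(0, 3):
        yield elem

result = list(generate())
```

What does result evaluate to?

Step 1: The generator yields each value from range(0, 3).
Step 2: list() consumes all yields: [0, 1, 2].
Therefore result = [0, 1, 2].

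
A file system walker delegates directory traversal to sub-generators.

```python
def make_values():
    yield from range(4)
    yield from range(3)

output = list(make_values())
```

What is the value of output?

Step 1: Trace yields in order:
  yield 0
  yield 1
  yield 2
  yield 3
  yield 0
  yield 1
  yield 2
Therefore output = [0, 1, 2, 3, 0, 1, 2].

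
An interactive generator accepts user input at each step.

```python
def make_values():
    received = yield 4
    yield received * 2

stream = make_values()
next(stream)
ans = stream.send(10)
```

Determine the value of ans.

Step 1: next(stream) advances to first yield, producing 4.
Step 2: send(10) resumes, received = 10.
Step 3: yield received * 2 = 10 * 2 = 20.
Therefore ans = 20.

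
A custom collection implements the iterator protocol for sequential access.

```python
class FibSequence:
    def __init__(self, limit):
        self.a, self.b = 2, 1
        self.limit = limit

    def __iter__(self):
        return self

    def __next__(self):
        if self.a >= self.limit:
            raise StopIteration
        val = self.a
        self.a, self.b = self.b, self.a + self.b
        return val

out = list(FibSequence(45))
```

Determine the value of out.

Step 1: Fibonacci-like sequence (a=2, b=1) until >= 45:
  Yield 2, then a,b = 1,3
  Yield 1, then a,b = 3,4
  Yield 3, then a,b = 4,7
  Yield 4, then a,b = 7,11
  Yield 7, then a,b = 11,18
  Yield 11, then a,b = 18,29
  Yield 18, then a,b = 29,47
  Yield 29, then a,b = 47,76
Step 2: 47 >= 45, stop.
Therefore out = [2, 1, 3, 4, 7, 11, 18, 29].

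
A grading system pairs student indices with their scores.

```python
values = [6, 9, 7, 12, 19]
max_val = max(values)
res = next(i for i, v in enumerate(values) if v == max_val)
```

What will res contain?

Step 1: max([6, 9, 7, 12, 19]) = 19.
Step 2: Find first index where value == 19:
  Index 0: 6 != 19
  Index 1: 9 != 19
  Index 2: 7 != 19
  Index 3: 12 != 19
  Index 4: 19 == 19, found!
Therefore res = 4.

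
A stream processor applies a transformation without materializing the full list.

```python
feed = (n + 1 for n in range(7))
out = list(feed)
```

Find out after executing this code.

Step 1: For each n in range(7), compute n+1:
  n=0: 0+1 = 1
  n=1: 1+1 = 2
  n=2: 2+1 = 3
  n=3: 3+1 = 4
  n=4: 4+1 = 5
  n=5: 5+1 = 6
  n=6: 6+1 = 7
Therefore out = [1, 2, 3, 4, 5, 6, 7].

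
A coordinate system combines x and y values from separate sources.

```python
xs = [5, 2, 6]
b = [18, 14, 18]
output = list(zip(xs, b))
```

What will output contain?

Step 1: zip pairs elements at same index:
  Index 0: (5, 18)
  Index 1: (2, 14)
  Index 2: (6, 18)
Therefore output = [(5, 18), (2, 14), (6, 18)].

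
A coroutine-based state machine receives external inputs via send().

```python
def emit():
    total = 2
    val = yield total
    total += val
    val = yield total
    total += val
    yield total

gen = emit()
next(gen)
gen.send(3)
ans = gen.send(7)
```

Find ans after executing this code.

Step 1: next() -> yield total=2.
Step 2: send(3) -> val=3, total = 2+3 = 5, yield 5.
Step 3: send(7) -> val=7, total = 5+7 = 12, yield 12.
Therefore ans = 12.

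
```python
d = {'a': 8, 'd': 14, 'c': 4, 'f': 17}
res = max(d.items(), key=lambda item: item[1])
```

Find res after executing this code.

Step 1: Find item with maximum value:
  ('a', 8)
  ('d', 14)
  ('c', 4)
  ('f', 17)
Step 2: Maximum value is 17 at key 'f'.
Therefore res = ('f', 17).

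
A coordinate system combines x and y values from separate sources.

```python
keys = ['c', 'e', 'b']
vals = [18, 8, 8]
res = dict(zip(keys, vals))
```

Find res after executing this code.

Step 1: zip pairs keys with values:
  'c' -> 18
  'e' -> 8
  'b' -> 8
Therefore res = {'c': 18, 'e': 8, 'b': 8}.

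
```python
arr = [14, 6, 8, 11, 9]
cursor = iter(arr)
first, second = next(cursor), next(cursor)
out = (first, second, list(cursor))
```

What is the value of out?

Step 1: Create iterator over [14, 6, 8, 11, 9].
Step 2: first = 14, second = 6.
Step 3: Remaining elements: [8, 11, 9].
Therefore out = (14, 6, [8, 11, 9]).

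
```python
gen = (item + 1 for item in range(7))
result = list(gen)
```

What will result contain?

Step 1: For each item in range(7), compute item+1:
  item=0: 0+1 = 1
  item=1: 1+1 = 2
  item=2: 2+1 = 3
  item=3: 3+1 = 4
  item=4: 4+1 = 5
  item=5: 5+1 = 6
  item=6: 6+1 = 7
Therefore result = [1, 2, 3, 4, 5, 6, 7].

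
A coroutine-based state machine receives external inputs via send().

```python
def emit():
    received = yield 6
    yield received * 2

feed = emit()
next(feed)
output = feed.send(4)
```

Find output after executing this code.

Step 1: next(feed) advances to first yield, producing 6.
Step 2: send(4) resumes, received = 4.
Step 3: yield received * 2 = 4 * 2 = 8.
Therefore output = 8.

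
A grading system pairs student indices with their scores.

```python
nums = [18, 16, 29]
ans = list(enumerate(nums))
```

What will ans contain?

Step 1: enumerate pairs each element with its index:
  (0, 18)
  (1, 16)
  (2, 29)
Therefore ans = [(0, 18), (1, 16), (2, 29)].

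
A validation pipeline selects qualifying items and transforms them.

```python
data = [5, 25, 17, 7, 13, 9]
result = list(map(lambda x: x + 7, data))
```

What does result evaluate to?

Step 1: Apply lambda x: x + 7 to each element:
  5 -> 12
  25 -> 32
  17 -> 24
  7 -> 14
  13 -> 20
  9 -> 16
Therefore result = [12, 32, 24, 14, 20, 16].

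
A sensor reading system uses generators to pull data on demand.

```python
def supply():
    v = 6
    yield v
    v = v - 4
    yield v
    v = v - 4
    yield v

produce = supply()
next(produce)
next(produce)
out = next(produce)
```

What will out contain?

Step 1: Trace through generator execution:
  Yield 1: v starts at 6, yield 6
  Yield 2: v = 6 - 4 = 2, yield 2
  Yield 3: v = 2 - 4 = -2, yield -2
Step 2: First next() gets 6, second next() gets the second value, third next() yields -2.
Therefore out = -2.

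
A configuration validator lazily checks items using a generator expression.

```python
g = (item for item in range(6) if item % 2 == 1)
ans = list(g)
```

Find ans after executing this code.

Step 1: Filter range(6) keeping only odd values:
  item=0: even, excluded
  item=1: odd, included
  item=2: even, excluded
  item=3: odd, included
  item=4: even, excluded
  item=5: odd, included
Therefore ans = [1, 3, 5].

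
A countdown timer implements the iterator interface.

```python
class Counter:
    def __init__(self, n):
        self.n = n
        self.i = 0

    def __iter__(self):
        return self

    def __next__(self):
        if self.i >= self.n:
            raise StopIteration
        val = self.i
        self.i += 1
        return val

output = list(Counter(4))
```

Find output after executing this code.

Step 1: Counter(4) creates an iterator counting 0 to 3.
Step 2: list() consumes all values: [0, 1, 2, 3].
Therefore output = [0, 1, 2, 3].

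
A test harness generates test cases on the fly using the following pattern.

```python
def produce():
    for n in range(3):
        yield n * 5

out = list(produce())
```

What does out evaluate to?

Step 1: For each n in range(3), yield n * 5:
  n=0: yield 0 * 5 = 0
  n=1: yield 1 * 5 = 5
  n=2: yield 2 * 5 = 10
Therefore out = [0, 5, 10].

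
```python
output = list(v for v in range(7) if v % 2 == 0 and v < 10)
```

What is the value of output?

Step 1: Filter range(7) where v % 2 == 0 and v < 10:
  v=0: both conditions met, included
  v=1: excluded (1 % 2 != 0)
  v=2: both conditions met, included
  v=3: excluded (3 % 2 != 0)
  v=4: both conditions met, included
  v=5: excluded (5 % 2 != 0)
  v=6: both conditions met, included
Therefore output = [0, 2, 4, 6].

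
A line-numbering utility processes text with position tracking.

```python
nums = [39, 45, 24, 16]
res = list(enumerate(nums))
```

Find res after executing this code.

Step 1: enumerate pairs each element with its index:
  (0, 39)
  (1, 45)
  (2, 24)
  (3, 16)
Therefore res = [(0, 39), (1, 45), (2, 24), (3, 16)].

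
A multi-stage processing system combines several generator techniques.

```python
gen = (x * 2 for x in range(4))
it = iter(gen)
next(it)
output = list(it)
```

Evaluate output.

Step 1: Generator produces [0, 2, 4, 6].
Step 2: next(it) consumes first element (0).
Step 3: list(it) collects remaining: [2, 4, 6].
Therefore output = [2, 4, 6].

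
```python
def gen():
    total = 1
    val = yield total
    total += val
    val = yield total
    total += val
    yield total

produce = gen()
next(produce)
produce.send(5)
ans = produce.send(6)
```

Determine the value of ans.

Step 1: next() -> yield total=1.
Step 2: send(5) -> val=5, total = 1+5 = 6, yield 6.
Step 3: send(6) -> val=6, total = 6+6 = 12, yield 12.
Therefore ans = 12.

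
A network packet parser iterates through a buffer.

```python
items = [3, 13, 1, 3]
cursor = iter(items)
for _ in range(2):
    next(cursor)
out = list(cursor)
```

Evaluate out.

Step 1: Create iterator over [3, 13, 1, 3].
Step 2: Advance 2 positions (consuming [3, 13]).
Step 3: list() collects remaining elements: [1, 3].
Therefore out = [1, 3].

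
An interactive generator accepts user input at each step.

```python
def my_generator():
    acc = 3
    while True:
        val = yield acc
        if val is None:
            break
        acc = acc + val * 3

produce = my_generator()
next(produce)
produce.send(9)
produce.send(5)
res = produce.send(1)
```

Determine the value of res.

Step 1: next() -> yield acc=3.
Step 2: send(9) -> val=9, acc = 3 + 9*3 = 30, yield 30.
Step 3: send(5) -> val=5, acc = 30 + 5*3 = 45, yield 45.
Step 4: send(1) -> val=1, acc = 45 + 1*3 = 48, yield 48.
Therefore res = 48.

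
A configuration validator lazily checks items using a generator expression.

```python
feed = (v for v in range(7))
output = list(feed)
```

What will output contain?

Step 1: Generator expression iterates range(7): [0, 1, 2, 3, 4, 5, 6].
Step 2: list() collects all values.
Therefore output = [0, 1, 2, 3, 4, 5, 6].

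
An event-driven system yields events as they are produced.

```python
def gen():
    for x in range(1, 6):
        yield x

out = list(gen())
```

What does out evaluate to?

Step 1: The generator yields each value from range(1, 6).
Step 2: list() consumes all yields: [1, 2, 3, 4, 5].
Therefore out = [1, 2, 3, 4, 5].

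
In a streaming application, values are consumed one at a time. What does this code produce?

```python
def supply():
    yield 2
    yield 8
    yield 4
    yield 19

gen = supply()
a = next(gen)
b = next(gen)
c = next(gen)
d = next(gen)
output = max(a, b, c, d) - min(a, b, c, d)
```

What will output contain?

Step 1: Create generator and consume all values:
  a = next(gen) = 2
  b = next(gen) = 8
  c = next(gen) = 4
  d = next(gen) = 19
Step 2: max = 19, min = 2, output = 19 - 2 = 17.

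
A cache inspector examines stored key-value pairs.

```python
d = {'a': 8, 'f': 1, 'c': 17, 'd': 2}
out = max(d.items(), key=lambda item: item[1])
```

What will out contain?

Step 1: Find item with maximum value:
  ('a', 8)
  ('f', 1)
  ('c', 17)
  ('d', 2)
Step 2: Maximum value is 17 at key 'c'.
Therefore out = ('c', 17).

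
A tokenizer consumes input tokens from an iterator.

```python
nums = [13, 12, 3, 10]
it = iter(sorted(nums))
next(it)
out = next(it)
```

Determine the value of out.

Step 1: sorted([13, 12, 3, 10]) = [3, 10, 12, 13].
Step 2: Create iterator and skip 1 elements.
Step 3: next() returns 10.
Therefore out = 10.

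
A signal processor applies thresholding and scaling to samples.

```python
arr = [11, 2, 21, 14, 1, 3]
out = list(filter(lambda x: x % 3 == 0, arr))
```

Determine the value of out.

Step 1: Filter elements divisible by 3:
  11 % 3 = 2: removed
  2 % 3 = 2: removed
  21 % 3 = 0: kept
  14 % 3 = 2: removed
  1 % 3 = 1: removed
  3 % 3 = 0: kept
Therefore out = [21, 3].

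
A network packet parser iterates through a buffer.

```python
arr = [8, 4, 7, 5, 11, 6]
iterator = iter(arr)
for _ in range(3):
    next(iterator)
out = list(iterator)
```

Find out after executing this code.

Step 1: Create iterator over [8, 4, 7, 5, 11, 6].
Step 2: Advance 3 positions (consuming [8, 4, 7]).
Step 3: list() collects remaining elements: [5, 11, 6].
Therefore out = [5, 11, 6].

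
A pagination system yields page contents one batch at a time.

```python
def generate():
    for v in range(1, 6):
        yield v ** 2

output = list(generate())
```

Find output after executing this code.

Step 1: For each v in range(1, 6), yield v**2:
  v=1: yield 1**2 = 1
  v=2: yield 2**2 = 4
  v=3: yield 3**2 = 9
  v=4: yield 4**2 = 16
  v=5: yield 5**2 = 25
Therefore output = [1, 4, 9, 16, 25].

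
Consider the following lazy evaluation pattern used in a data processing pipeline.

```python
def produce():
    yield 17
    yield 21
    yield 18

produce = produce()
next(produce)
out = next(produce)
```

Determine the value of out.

Step 1: produce() creates a generator.
Step 2: next(produce) yields 17 (consumed and discarded).
Step 3: next(produce) yields 21, assigned to out.
Therefore out = 21.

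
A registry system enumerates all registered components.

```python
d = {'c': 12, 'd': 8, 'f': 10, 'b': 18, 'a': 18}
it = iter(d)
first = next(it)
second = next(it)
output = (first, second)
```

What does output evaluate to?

Step 1: iter(d) iterates over keys: ['c', 'd', 'f', 'b', 'a'].
Step 2: first = next(it) = 'c', second = next(it) = 'd'.
Therefore output = ('c', 'd').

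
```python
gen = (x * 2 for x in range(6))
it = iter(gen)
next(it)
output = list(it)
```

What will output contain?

Step 1: Generator produces [0, 2, 4, 6, 8, 10].
Step 2: next(it) consumes first element (0).
Step 3: list(it) collects remaining: [2, 4, 6, 8, 10].
Therefore output = [2, 4, 6, 8, 10].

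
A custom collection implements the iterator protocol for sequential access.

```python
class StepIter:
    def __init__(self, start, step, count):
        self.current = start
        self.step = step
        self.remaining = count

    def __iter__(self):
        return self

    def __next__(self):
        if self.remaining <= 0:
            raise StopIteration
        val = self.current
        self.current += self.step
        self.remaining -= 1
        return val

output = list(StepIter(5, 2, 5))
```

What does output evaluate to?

Step 1: StepIter starts at 5, increments by 2, for 5 steps:
  Yield 5, then current += 2
  Yield 7, then current += 2
  Yield 9, then current += 2
  Yield 11, then current += 2
  Yield 13, then current += 2
Therefore output = [5, 7, 9, 11, 13].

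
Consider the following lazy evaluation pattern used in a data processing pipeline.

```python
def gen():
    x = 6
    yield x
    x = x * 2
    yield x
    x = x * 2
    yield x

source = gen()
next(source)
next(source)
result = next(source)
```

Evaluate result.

Step 1: Trace through generator execution:
  Yield 1: x starts at 6, yield 6
  Yield 2: x = 6 * 2 = 12, yield 12
  Yield 3: x = 12 * 2 = 24, yield 24
Step 2: First next() gets 6, second next() gets the second value, third next() yields 24.
Therefore result = 24.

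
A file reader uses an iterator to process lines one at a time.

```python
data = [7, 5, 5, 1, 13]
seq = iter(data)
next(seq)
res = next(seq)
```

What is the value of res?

Step 1: Create iterator over [7, 5, 5, 1, 13].
Step 2: next() consumes 7.
Step 3: next() returns 5.
Therefore res = 5.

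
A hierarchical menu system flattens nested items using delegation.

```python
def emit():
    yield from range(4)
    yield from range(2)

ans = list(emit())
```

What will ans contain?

Step 1: Trace yields in order:
  yield 0
  yield 1
  yield 2
  yield 3
  yield 0
  yield 1
Therefore ans = [0, 1, 2, 3, 0, 1].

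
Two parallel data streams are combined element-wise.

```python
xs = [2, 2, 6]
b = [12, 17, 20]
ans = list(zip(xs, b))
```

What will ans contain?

Step 1: zip pairs elements at same index:
  Index 0: (2, 12)
  Index 1: (2, 17)
  Index 2: (6, 20)
Therefore ans = [(2, 12), (2, 17), (6, 20)].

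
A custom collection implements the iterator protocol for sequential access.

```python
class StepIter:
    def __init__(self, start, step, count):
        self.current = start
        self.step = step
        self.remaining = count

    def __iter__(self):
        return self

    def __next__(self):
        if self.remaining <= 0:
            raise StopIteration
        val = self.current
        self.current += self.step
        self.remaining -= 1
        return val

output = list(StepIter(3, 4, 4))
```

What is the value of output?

Step 1: StepIter starts at 3, increments by 4, for 4 steps:
  Yield 3, then current += 4
  Yield 7, then current += 4
  Yield 11, then current += 4
  Yield 15, then current += 4
Therefore output = [3, 7, 11, 15].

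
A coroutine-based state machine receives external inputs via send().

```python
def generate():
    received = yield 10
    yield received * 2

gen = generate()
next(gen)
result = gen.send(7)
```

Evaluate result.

Step 1: next(gen) advances to first yield, producing 10.
Step 2: send(7) resumes, received = 7.
Step 3: yield received * 2 = 7 * 2 = 14.
Therefore result = 14.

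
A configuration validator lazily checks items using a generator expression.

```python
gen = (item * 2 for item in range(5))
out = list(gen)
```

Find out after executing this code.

Step 1: For each item in range(5), compute item*2:
  item=0: 0*2 = 0
  item=1: 1*2 = 2
  item=2: 2*2 = 4
  item=3: 3*2 = 6
  item=4: 4*2 = 8
Therefore out = [0, 2, 4, 6, 8].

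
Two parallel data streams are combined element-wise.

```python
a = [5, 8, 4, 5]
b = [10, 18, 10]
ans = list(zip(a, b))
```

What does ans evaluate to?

Step 1: zip stops at shortest (len(a)=4, len(b)=3):
  Index 0: (5, 10)
  Index 1: (8, 18)
  Index 2: (4, 10)
Step 2: Last element of a (5) has no pair, dropped.
Therefore ans = [(5, 10), (8, 18), (4, 10)].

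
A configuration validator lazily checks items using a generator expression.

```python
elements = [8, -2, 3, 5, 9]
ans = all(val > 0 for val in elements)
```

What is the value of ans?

Step 1: Check val > 0 for each element in [8, -2, 3, 5, 9]:
  8 > 0: True
  -2 > 0: False
  3 > 0: True
  5 > 0: True
  9 > 0: True
Step 2: all() returns False.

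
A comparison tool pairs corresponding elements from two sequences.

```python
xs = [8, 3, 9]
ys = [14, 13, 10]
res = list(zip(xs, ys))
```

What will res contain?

Step 1: zip pairs elements at same index:
  Index 0: (8, 14)
  Index 1: (3, 13)
  Index 2: (9, 10)
Therefore res = [(8, 14), (3, 13), (9, 10)].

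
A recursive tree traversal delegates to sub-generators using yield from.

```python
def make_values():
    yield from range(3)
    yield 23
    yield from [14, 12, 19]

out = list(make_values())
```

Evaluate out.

Step 1: Trace yields in order:
  yield 0
  yield 1
  yield 2
  yield 23
  yield 14
  yield 12
  yield 19
Therefore out = [0, 1, 2, 23, 14, 12, 19].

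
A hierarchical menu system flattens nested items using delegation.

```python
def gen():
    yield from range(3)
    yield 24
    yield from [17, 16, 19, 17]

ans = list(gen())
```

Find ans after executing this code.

Step 1: Trace yields in order:
  yield 0
  yield 1
  yield 2
  yield 24
  yield 17
  yield 16
  yield 19
  yield 17
Therefore ans = [0, 1, 2, 24, 17, 16, 19, 17].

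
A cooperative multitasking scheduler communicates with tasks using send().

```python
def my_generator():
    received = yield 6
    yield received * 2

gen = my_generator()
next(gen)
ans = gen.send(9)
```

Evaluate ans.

Step 1: next(gen) advances to first yield, producing 6.
Step 2: send(9) resumes, received = 9.
Step 3: yield received * 2 = 9 * 2 = 18.
Therefore ans = 18.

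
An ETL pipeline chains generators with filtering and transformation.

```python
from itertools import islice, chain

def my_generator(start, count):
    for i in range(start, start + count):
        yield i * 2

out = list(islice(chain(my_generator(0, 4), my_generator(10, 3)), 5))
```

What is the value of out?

Step 1: my_generator(0, 4) yields [0, 2, 4, 6].
Step 2: my_generator(10, 3) yields [20, 22, 24].
Step 3: chain concatenates: [0, 2, 4, 6, 20, 22, 24].
Step 4: islice takes first 5: [0, 2, 4, 6, 20].
Therefore out = [0, 2, 4, 6, 20].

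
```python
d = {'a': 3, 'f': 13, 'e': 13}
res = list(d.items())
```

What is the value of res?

Step 1: d.items() returns (key, value) pairs in insertion order.
Therefore res = [('a', 3), ('f', 13), ('e', 13)].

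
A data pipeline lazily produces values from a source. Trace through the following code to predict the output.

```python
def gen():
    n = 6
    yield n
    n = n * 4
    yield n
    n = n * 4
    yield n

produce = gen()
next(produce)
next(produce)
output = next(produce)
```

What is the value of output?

Step 1: Trace through generator execution:
  Yield 1: n starts at 6, yield 6
  Yield 2: n = 6 * 4 = 24, yield 24
  Yield 3: n = 24 * 4 = 96, yield 96
Step 2: First next() gets 6, second next() gets the second value, third next() yields 96.
Therefore output = 96.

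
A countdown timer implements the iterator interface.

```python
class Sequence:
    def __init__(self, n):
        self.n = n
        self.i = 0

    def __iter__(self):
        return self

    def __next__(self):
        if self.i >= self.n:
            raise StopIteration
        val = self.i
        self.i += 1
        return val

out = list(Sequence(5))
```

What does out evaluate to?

Step 1: Sequence(5) creates an iterator counting 0 to 4.
Step 2: list() consumes all values: [0, 1, 2, 3, 4].
Therefore out = [0, 1, 2, 3, 4].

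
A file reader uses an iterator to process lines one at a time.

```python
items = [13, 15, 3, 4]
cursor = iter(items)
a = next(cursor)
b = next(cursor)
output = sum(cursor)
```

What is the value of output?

Step 1: Create iterator over [13, 15, 3, 4].
Step 2: a = next() = 13, b = next() = 15.
Step 3: sum() of remaining [3, 4] = 7.
Therefore output = 7.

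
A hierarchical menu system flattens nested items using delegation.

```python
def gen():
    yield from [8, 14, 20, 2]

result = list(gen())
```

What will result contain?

Step 1: yield from delegates to the iterable, yielding each element.
Step 2: Collected values: [8, 14, 20, 2].
Therefore result = [8, 14, 20, 2].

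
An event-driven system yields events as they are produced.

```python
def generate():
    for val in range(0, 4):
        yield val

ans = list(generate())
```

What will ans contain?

Step 1: The generator yields each value from range(0, 4).
Step 2: list() consumes all yields: [0, 1, 2, 3].
Therefore ans = [0, 1, 2, 3].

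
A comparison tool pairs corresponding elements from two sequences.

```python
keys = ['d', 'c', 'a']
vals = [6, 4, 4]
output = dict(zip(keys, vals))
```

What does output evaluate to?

Step 1: zip pairs keys with values:
  'd' -> 6
  'c' -> 4
  'a' -> 4
Therefore output = {'d': 6, 'c': 4, 'a': 4}.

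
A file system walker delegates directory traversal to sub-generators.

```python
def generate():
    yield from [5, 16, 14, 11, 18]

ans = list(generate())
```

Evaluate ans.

Step 1: yield from delegates to the iterable, yielding each element.
Step 2: Collected values: [5, 16, 14, 11, 18].
Therefore ans = [5, 16, 14, 11, 18].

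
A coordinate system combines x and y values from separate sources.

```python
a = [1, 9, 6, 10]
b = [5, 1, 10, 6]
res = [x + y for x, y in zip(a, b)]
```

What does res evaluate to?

Step 1: Add corresponding elements:
  1 + 5 = 6
  9 + 1 = 10
  6 + 10 = 16
  10 + 6 = 16
Therefore res = [6, 10, 16, 16].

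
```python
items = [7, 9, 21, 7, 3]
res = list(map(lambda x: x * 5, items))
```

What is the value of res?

Step 1: Apply lambda x: x * 5 to each element:
  7 -> 35
  9 -> 45
  21 -> 105
  7 -> 35
  3 -> 15
Therefore res = [35, 45, 105, 35, 15].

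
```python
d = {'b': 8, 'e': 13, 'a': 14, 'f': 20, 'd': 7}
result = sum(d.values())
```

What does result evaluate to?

Step 1: d.values() = [8, 13, 14, 20, 7].
Step 2: sum = 62.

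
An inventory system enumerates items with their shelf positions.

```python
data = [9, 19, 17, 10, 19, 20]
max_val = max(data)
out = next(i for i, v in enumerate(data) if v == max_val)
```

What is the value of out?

Step 1: max([9, 19, 17, 10, 19, 20]) = 20.
Step 2: Find first index where value == 20:
  Index 0: 9 != 20
  Index 1: 19 != 20
  Index 2: 17 != 20
  Index 3: 10 != 20
  Index 4: 19 != 20
  Index 5: 20 == 20, found!
Therefore out = 5.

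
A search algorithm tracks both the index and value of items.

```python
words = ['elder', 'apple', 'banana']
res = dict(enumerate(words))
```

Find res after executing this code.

Step 1: enumerate pairs indices with words:
  0 -> 'elder'
  1 -> 'apple'
  2 -> 'banana'
Therefore res = {0: 'elder', 1: 'apple', 2: 'banana'}.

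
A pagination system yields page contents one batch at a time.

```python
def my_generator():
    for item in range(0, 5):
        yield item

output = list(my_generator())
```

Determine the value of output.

Step 1: The generator yields each value from range(0, 5).
Step 2: list() consumes all yields: [0, 1, 2, 3, 4].
Therefore output = [0, 1, 2, 3, 4].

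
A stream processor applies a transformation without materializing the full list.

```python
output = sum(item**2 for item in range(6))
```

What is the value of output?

Step 1: Compute item**2 for each item in range(6):
  item=0: 0**2 = 0
  item=1: 1**2 = 1
  item=2: 2**2 = 4
  item=3: 3**2 = 9
  item=4: 4**2 = 16
  item=5: 5**2 = 25
Step 2: sum = 0 + 1 + 4 + 9 + 16 + 25 = 55.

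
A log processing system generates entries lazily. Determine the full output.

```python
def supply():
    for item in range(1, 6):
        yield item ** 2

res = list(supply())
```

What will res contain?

Step 1: For each item in range(1, 6), yield item**2:
  item=1: yield 1**2 = 1
  item=2: yield 2**2 = 4
  item=3: yield 3**2 = 9
  item=4: yield 4**2 = 16
  item=5: yield 5**2 = 25
Therefore res = [1, 4, 9, 16, 25].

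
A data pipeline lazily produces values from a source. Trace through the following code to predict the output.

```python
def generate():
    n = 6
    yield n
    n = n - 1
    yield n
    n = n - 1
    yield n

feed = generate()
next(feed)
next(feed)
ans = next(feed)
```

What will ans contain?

Step 1: Trace through generator execution:
  Yield 1: n starts at 6, yield 6
  Yield 2: n = 6 - 1 = 5, yield 5
  Yield 3: n = 5 - 1 = 4, yield 4
Step 2: First next() gets 6, second next() gets the second value, third next() yields 4.
Therefore ans = 4.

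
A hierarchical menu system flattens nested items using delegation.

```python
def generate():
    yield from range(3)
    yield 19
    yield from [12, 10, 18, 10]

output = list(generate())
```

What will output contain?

Step 1: Trace yields in order:
  yield 0
  yield 1
  yield 2
  yield 19
  yield 12
  yield 10
  yield 18
  yield 10
Therefore output = [0, 1, 2, 19, 12, 10, 18, 10].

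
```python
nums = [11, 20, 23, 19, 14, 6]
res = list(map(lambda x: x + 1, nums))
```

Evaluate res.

Step 1: Apply lambda x: x + 1 to each element:
  11 -> 12
  20 -> 21
  23 -> 24
  19 -> 20
  14 -> 15
  6 -> 7
Therefore res = [12, 21, 24, 20, 15, 7].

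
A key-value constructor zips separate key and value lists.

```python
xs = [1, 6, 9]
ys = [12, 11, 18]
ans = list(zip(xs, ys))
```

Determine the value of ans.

Step 1: zip pairs elements at same index:
  Index 0: (1, 12)
  Index 1: (6, 11)
  Index 2: (9, 18)
Therefore ans = [(1, 12), (6, 11), (9, 18)].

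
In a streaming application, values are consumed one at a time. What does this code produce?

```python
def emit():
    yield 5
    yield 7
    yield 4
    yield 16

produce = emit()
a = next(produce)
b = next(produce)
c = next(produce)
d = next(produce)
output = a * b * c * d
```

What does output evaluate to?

Step 1: Create generator and consume all values:
  a = next(produce) = 5
  b = next(produce) = 7
  c = next(produce) = 4
  d = next(produce) = 16
Step 2: output = 5 * 7 * 4 * 16 = 2240.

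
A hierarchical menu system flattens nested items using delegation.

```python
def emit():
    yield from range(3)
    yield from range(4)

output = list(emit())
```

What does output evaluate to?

Step 1: Trace yields in order:
  yield 0
  yield 1
  yield 2
  yield 0
  yield 1
  yield 2
  yield 3
Therefore output = [0, 1, 2, 0, 1, 2, 3].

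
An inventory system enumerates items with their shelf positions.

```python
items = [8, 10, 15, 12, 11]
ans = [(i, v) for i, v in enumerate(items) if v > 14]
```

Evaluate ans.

Step 1: Filter enumerate([8, 10, 15, 12, 11]) keeping v > 14:
  (0, 8): 8 <= 14, excluded
  (1, 10): 10 <= 14, excluded
  (2, 15): 15 > 14, included
  (3, 12): 12 <= 14, excluded
  (4, 11): 11 <= 14, excluded
Therefore ans = [(2, 15)].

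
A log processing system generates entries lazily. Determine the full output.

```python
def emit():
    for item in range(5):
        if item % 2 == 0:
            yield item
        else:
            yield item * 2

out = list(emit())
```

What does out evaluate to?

Step 1: For each item in range(5), yield item if even, else item*2:
  item=0 (even): yield 0
  item=1 (odd): yield 1*2 = 2
  item=2 (even): yield 2
  item=3 (odd): yield 3*2 = 6
  item=4 (even): yield 4
Therefore out = [0, 2, 2, 6, 4].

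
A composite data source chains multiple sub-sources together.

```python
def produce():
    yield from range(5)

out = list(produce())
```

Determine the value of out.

Step 1: yield from delegates to the iterable, yielding each element.
Step 2: Collected values: [0, 1, 2, 3, 4].
Therefore out = [0, 1, 2, 3, 4].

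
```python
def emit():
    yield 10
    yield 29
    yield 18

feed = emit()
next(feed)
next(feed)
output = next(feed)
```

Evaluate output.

Step 1: emit() creates a generator.
Step 2: next(feed) yields 10 (consumed and discarded).
Step 3: next(feed) yields 29 (consumed and discarded).
Step 4: next(feed) yields 18, assigned to output.
Therefore output = 18.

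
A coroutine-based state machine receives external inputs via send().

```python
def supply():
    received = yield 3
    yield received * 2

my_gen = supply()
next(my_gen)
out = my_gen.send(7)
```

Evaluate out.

Step 1: next(my_gen) advances to first yield, producing 3.
Step 2: send(7) resumes, received = 7.
Step 3: yield received * 2 = 7 * 2 = 14.
Therefore out = 14.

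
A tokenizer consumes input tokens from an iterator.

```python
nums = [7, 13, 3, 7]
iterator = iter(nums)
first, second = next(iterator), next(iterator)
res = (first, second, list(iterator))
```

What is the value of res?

Step 1: Create iterator over [7, 13, 3, 7].
Step 2: first = 7, second = 13.
Step 3: Remaining elements: [3, 7].
Therefore res = (7, 13, [3, 7]).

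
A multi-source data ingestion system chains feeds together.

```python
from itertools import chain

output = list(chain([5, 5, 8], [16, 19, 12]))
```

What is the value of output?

Step 1: chain() concatenates iterables: [5, 5, 8] + [16, 19, 12].
Therefore output = [5, 5, 8, 16, 19, 12].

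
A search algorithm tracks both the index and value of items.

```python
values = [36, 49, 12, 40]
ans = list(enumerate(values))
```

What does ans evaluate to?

Step 1: enumerate pairs each element with its index:
  (0, 36)
  (1, 49)
  (2, 12)
  (3, 40)
Therefore ans = [(0, 36), (1, 49), (2, 12), (3, 40)].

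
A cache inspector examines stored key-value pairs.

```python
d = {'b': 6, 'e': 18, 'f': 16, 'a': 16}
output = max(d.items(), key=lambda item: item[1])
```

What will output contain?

Step 1: Find item with maximum value:
  ('b', 6)
  ('e', 18)
  ('f', 16)
  ('a', 16)
Step 2: Maximum value is 18 at key 'e'.
Therefore output = ('e', 18).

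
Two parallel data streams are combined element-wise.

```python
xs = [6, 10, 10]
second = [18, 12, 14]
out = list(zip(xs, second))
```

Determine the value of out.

Step 1: zip pairs elements at same index:
  Index 0: (6, 18)
  Index 1: (10, 12)
  Index 2: (10, 14)
Therefore out = [(6, 18), (10, 12), (10, 14)].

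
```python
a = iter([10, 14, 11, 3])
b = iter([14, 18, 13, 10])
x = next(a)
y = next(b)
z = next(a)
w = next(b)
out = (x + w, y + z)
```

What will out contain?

Step 1: a iterates [10, 14, 11, 3], b iterates [14, 18, 13, 10].
Step 2: x = next(a) = 10, y = next(b) = 14.
Step 3: z = next(a) = 14, w = next(b) = 18.
Step 4: out = (10 + 18, 14 + 14) = (28, 28).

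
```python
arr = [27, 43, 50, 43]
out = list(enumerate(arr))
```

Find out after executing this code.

Step 1: enumerate pairs each element with its index:
  (0, 27)
  (1, 43)
  (2, 50)
  (3, 43)
Therefore out = [(0, 27), (1, 43), (2, 50), (3, 43)].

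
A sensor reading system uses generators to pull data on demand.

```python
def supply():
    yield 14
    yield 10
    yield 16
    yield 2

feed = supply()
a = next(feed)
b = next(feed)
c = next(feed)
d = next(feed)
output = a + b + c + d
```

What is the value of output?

Step 1: Create generator and consume all values:
  a = next(feed) = 14
  b = next(feed) = 10
  c = next(feed) = 16
  d = next(feed) = 2
Step 2: output = 14 + 10 + 16 + 2 = 42.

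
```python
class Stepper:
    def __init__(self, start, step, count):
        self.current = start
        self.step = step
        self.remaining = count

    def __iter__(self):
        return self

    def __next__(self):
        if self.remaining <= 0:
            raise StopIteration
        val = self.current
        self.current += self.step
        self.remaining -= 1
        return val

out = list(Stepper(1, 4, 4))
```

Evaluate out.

Step 1: Stepper starts at 1, increments by 4, for 4 steps:
  Yield 1, then current += 4
  Yield 5, then current += 4
  Yield 9, then current += 4
  Yield 13, then current += 4
Therefore out = [1, 5, 9, 13].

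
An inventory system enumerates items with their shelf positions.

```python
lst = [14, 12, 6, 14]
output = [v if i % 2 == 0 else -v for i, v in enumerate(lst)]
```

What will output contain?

Step 1: For each (i, v), keep v if i is even, negate if odd:
  i=0 (even): keep 14
  i=1 (odd): negate to -12
  i=2 (even): keep 6
  i=3 (odd): negate to -14
Therefore output = [14, -12, 6, -14].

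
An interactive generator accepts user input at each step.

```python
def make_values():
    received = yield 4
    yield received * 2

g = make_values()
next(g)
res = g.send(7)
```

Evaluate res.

Step 1: next(g) advances to first yield, producing 4.
Step 2: send(7) resumes, received = 7.
Step 3: yield received * 2 = 7 * 2 = 14.
Therefore res = 14.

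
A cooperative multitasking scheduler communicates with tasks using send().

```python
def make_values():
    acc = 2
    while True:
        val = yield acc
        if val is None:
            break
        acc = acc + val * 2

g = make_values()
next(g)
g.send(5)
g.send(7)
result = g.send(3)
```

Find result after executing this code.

Step 1: next() -> yield acc=2.
Step 2: send(5) -> val=5, acc = 2 + 5*2 = 12, yield 12.
Step 3: send(7) -> val=7, acc = 12 + 7*2 = 26, yield 26.
Step 4: send(3) -> val=3, acc = 26 + 3*2 = 32, yield 32.
Therefore result = 32.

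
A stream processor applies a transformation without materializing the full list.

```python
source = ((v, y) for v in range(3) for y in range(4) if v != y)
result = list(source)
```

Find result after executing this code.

Step 1: Nested generator over range(3) x range(4) where v != y:
  (0, 0): excluded (v == y)
  (0, 1): included
  (0, 2): included
  (0, 3): included
  (1, 0): included
  (1, 1): excluded (v == y)
  (1, 2): included
  (1, 3): included
  (2, 0): included
  (2, 1): included
  (2, 2): excluded (v == y)
  (2, 3): included
Therefore result = [(0, 1), (0, 2), (0, 3), (1, 0), (1, 2), (1, 3), (2, 0), (2, 1), (2, 3)].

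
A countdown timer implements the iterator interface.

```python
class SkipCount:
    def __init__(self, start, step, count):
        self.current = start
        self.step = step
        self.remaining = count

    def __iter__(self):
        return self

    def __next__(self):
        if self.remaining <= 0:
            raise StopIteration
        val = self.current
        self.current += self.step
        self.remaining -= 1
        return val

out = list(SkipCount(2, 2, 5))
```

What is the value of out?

Step 1: SkipCount starts at 2, increments by 2, for 5 steps:
  Yield 2, then current += 2
  Yield 4, then current += 2
  Yield 6, then current += 2
  Yield 8, then current += 2
  Yield 10, then current += 2
Therefore out = [2, 4, 6, 8, 10].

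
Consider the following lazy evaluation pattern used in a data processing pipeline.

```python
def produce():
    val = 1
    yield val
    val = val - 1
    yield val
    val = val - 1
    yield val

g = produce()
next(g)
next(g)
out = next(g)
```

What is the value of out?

Step 1: Trace through generator execution:
  Yield 1: val starts at 1, yield 1
  Yield 2: val = 1 - 1 = 0, yield 0
  Yield 3: val = 0 - 1 = -1, yield -1
Step 2: First next() gets 1, second next() gets the second value, third next() yields -1.
Therefore out = -1.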